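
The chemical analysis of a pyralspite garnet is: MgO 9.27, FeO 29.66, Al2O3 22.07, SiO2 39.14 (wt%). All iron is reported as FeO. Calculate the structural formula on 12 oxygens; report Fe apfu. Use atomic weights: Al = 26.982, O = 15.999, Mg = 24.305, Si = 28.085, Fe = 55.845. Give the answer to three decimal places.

1.909 Fe apfu

MgO: 9.27/40.304 = 0.23000 mol → 0.23000 mol Mg, 0.23000 mol O.
FeO: 29.66/71.844 = 0.41284 mol → 0.41284 mol Fe, 0.41284 mol O.
Al2O3: 22.07/101.961 = 0.21646 mol → 0.43292 mol Al, 0.64938 mol O.
SiO2: 39.14/60.083 = 0.65143 mol → 0.65143 mol Si, 1.30286 mol O.
Total oxygen = 2.59508 mol. Normalization factor = 12/2.59508 = 4.62413.
Fe per 12 O = 0.41284 × 4.62413 = 1.909.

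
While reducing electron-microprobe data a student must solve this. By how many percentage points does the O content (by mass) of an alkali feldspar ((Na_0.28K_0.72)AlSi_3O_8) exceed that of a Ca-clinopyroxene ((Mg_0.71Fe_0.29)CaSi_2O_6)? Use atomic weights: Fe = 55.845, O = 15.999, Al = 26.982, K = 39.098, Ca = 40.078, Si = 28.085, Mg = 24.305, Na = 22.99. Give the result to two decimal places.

O in (Na_0.28K_0.72)AlSi_3O_8: molar mass 273.817 g/mol; 8×15.999 = 127.992 g → 46.74 wt%.
O in (Mg_0.71Fe_0.29)CaSi_2O_6: molar mass 225.694 g/mol; 6×15.999 = 95.994 g → 42.53 wt%.
Difference = 46.74 − 42.53 = 4.21 percentage points.

4.21 percentage points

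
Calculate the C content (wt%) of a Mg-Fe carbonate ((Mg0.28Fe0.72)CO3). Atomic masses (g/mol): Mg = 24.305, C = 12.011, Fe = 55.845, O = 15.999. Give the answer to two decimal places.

Formula mass = 0.28·24.305 + 0.72·55.845 + 1·12.011 + 3·15.999 = 107.022 g/mol, of which 12.011 g is C.
So C makes up 12.011/107.022 = 0.1122 of the mass, i.e. 11.22%.

11.22 wt%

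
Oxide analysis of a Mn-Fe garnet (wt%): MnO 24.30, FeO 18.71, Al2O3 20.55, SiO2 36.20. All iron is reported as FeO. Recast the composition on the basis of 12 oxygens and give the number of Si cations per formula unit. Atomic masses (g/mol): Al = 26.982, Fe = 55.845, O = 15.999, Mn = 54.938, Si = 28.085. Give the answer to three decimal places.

24.30 wt% MnO ÷ 70.937 g/mol = 0.34256 mol, giving 0.34256 Mn and 0.34256 O.
18.71 wt% FeO ÷ 71.844 g/mol = 0.26043 mol, giving 0.26043 Fe and 0.26043 O.
20.55 wt% Al2O3 ÷ 101.961 g/mol = 0.20155 mol, giving 0.40310 Al and 0.60465 O.
36.20 wt% SiO2 ÷ 60.083 g/mol = 0.60250 mol, giving 0.60250 Si and 1.20500 O.
Oxygen sums to 2.41264; scaling by 12/2.41264 = 4.97380 puts the formula on 12 O.
Si: 0.60250 × 4.97380 = 2.997 atoms per formula unit.

2.997 Si apfu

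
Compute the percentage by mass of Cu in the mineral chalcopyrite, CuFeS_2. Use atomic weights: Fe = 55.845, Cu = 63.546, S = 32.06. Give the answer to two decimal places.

M(CuFeS_2) = 183.511 g/mol.
Cu contributes 1 × 63.546 = 63.546 g per mole.
63.546/183.511 = 0.3463 → 34.63%.

34.63 mass %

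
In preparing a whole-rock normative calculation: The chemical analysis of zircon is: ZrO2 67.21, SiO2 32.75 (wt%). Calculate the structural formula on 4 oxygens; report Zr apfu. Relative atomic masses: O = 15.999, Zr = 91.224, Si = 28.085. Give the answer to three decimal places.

ZrO2: 67.21/123.222 = 0.54544 mol → 0.54544 mol Zr, 1.09088 mol O.
SiO2: 32.75/60.083 = 0.54508 mol → 0.54508 mol Si, 1.09016 mol O.
Total oxygen = 2.18104 mol. Normalization factor = 4/2.18104 = 1.83399.
Zr per 4 O = 0.54544 × 1.83399 = 1.000.

1.000 Zr apfu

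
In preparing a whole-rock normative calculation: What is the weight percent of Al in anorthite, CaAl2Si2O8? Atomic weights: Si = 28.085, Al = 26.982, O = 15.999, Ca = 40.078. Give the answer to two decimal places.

M(CaAl2Si2O8) = 278.204 g/mol.
Al contributes 2 × 26.982 = 53.964 g per mole.
53.964/278.204 = 0.1940 → 19.40%.

19.40 mass %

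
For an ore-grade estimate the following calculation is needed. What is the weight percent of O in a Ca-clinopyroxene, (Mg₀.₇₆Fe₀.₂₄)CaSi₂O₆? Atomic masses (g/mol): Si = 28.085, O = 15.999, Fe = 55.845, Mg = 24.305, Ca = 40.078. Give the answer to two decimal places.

Molar mass of (Mg₀.₇₆Fe₀.₂₄)CaSi₂O₆: 0.76×24.305 + 0.24×55.845 + 1×40.078 + 2×28.085 + 6×15.999 = 224.117 g/mol.
Mass of O per formula unit: 6 × 15.999 = 95.994 g.
Weight fraction O = 95.994 / 224.117 = 0.4283.

42.83 weight percent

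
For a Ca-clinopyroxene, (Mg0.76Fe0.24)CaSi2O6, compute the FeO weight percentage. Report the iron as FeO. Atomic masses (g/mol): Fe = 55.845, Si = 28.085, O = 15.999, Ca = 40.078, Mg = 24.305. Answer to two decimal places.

Molar mass of (Mg0.76Fe0.24)CaSi2O6 = 0.76*24.305 + 0.24*55.845 + 1*40.078 + 2*28.085 + 6*15.999 = 224.117 g/mol.
Each formula unit contains 0.24 Fe, equivalent to 0.24/1 = 0.2400 mol FeO.
M(FeO) = 1×55.845 + 1×15.999 = 71.844 g/mol.
Mass of FeO per formula unit = 0.2400 × 71.844 = 17.243 g.
FeO wt% = 17.243 / 224.117 × 100 = 7.69%.

7.69 wt%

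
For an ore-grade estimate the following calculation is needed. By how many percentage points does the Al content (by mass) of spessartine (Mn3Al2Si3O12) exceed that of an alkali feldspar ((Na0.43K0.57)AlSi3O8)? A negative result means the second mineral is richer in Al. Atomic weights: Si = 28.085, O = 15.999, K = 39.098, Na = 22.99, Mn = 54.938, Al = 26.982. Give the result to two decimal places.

First mineral: 53.964 g Al in 495.021 g formula = 10.90 wt% Al.
Second mineral: 26.982 g Al in 271.401 g formula = 9.94 wt% Al.
10.90% − 9.94% gives a difference of 0.96 percentage points.

0.96 percentage points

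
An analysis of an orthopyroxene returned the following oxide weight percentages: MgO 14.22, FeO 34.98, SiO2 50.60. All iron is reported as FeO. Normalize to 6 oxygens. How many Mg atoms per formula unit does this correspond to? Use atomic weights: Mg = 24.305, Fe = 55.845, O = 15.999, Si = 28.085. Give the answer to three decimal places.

MgO (M=40.304): mol = 0.35282; Mg = 0.35282, O = 0.35282.
FeO (M=71.844): mol = 0.48689; Fe = 0.48689, O = 0.48689.
SiO2 (M=60.083): mol = 0.84217; Si = 0.84217, O = 1.68434.
ΣO = 2.52405; factor = 6/ΣO = 2.37713.
Mg apfu = 0.35282 × 2.37713 = 0.839.

0.839 Mg apfu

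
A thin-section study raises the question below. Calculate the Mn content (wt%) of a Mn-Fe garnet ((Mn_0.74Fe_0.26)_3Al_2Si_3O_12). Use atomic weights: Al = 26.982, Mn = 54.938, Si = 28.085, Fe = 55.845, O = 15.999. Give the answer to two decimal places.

24.60 wt%

M((Mn_0.74Fe_0.26)_3Al_2Si_3O_12) = 495.728 g/mol.
Mn contributes 2.22 × 54.938 = 121.962 g per mole.
121.962/495.728 = 0.2460 → 24.60%.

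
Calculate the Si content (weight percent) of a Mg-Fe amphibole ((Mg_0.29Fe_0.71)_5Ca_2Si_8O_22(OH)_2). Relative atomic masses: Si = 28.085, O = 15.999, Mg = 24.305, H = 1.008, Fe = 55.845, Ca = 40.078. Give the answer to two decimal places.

M((Mg_0.29Fe_0.71)_5Ca_2Si_8O_22(OH)_2) = 924.320 g/mol.
Si contributes 8 × 28.085 = 224.680 g per mole.
224.680/924.320 = 0.2431 → 24.31%.

24.31 weight percent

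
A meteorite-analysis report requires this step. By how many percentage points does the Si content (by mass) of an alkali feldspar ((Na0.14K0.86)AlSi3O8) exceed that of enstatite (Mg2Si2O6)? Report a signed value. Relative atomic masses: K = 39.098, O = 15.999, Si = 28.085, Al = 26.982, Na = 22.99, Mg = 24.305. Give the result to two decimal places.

2.54 percentage points

First mineral: 84.255 g Si in 276.072 g formula = 30.52 wt% Si.
Second mineral: 56.170 g Si in 200.774 g formula = 27.98 wt% Si.
30.52% − 27.98% gives a difference of 2.54 percentage points.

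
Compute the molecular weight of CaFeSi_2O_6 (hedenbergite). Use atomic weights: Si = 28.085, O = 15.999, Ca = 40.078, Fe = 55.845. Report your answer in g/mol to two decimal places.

M = 1(40.078) + 1(55.845) + 2(28.085) + 6(15.999)

248.09 g/mol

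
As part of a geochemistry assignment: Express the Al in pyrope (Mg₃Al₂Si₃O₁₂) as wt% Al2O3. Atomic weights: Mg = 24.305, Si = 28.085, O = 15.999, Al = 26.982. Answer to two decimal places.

25.29 wt%

M(Mg₃Al₂Si₃O₁₂) = 403.122 g/mol; M(Al2O3) = 101.961 g/mol.
Moles Al2O3 per formula unit = 2 Al ÷ 2 = 1.0000.
Al2O3 fraction = (1.0000 × 101.961) / 403.122 = 101.961/403.122 = 0.2529.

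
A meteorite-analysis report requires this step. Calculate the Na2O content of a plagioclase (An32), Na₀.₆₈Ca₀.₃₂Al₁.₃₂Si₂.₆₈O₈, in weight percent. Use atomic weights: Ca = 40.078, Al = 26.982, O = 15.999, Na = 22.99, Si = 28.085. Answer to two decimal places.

Formula mass = 267.334 g/mol.
0.68 Na → 0.3400 mol Na2O per formula unit; M(Na2O) = 61.979, so Na2O mass = 21.073 g.
21.073/267.334 × 100 = 7.88 wt%.

7.88 wt%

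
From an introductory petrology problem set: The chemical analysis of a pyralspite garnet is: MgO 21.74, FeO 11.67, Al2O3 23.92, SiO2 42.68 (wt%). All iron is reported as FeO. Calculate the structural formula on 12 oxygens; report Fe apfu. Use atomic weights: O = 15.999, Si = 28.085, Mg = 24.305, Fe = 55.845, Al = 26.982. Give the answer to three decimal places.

0.690 Fe apfu

MgO: 21.74/40.304 = 0.53940 mol → 0.53940 mol Mg, 0.53940 mol O.
FeO: 11.67/71.844 = 0.16244 mol → 0.16244 mol Fe, 0.16244 mol O.
Al2O3: 23.92/101.961 = 0.23460 mol → 0.46920 mol Al, 0.70380 mol O.
SiO2: 42.68/60.083 = 0.71035 mol → 0.71035 mol Si, 1.42070 mol O.
Total oxygen = 2.82634 mol. Normalization factor = 12/2.82634 = 4.24577.
Fe per 12 O = 0.16244 × 4.24577 = 0.690.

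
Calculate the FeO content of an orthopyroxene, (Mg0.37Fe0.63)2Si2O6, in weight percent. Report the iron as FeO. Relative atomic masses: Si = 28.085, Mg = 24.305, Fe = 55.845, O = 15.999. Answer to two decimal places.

M((Mg0.37Fe0.63)2Si2O6) = 240.514 g/mol; M(FeO) = 71.844 g/mol.
Moles FeO per formula unit = 1.26 Fe ÷ 1 = 1.2600.
FeO fraction = (1.2600 × 71.844) / 240.514 = 90.523/240.514 = 0.3764.

37.64 wt%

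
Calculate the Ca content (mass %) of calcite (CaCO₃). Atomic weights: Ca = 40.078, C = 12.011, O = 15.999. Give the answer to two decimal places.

40.04 mass %

Formula mass = 1*40.078 + 1*12.011 + 3*15.999 = 100.086 g/mol, of which 40.078 g is Ca.
So Ca makes up 40.078/100.086 = 0.4004 of the mass, i.e. 40.04%.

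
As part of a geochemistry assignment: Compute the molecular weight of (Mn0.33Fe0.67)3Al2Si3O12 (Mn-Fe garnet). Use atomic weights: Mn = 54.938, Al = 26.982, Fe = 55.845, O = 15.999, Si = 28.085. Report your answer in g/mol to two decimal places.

M = 0.99*54.938 + 2.01*55.845 + 2*26.982 + 3*28.085 + 12*15.999

496.84 g/mol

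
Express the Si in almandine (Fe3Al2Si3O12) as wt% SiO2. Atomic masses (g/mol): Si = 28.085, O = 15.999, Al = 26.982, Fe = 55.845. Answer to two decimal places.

Formula mass = 497.742 g/mol.
3 Si → 3.0000 mol SiO2 per formula unit; M(SiO2) = 60.083, so SiO2 mass = 180.249 g.
180.249/497.742 × 100 = 36.21 wt%.

36.21 wt%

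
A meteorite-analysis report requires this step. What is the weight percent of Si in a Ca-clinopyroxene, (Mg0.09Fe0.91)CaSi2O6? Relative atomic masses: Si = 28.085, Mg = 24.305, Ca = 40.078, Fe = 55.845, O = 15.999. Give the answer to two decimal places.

22.90 wt%

Molar mass of (Mg0.09Fe0.91)CaSi2O6: 0.09*24.305 + 0.91*55.845 + 1*40.078 + 2*28.085 + 6*15.999 = 245.248 g/mol.
Mass of Si per formula unit: 2 × 28.085 = 56.170 g.
Weight fraction Si = 56.170 / 245.248 = 0.2290.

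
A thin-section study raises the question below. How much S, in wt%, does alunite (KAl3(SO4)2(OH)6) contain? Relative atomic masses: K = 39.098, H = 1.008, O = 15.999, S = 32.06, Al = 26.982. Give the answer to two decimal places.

M(KAl3(SO4)2(OH)6) = 414.198 g/mol.
S contributes 2 × 32.06 = 64.120 g per mole.
64.120/414.198 = 0.1548 → 15.48%.

15.48 wt%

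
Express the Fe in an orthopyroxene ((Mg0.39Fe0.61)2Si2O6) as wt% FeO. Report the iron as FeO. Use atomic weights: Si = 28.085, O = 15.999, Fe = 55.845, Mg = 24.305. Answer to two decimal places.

36.63 wt%

Formula mass = 239.253 g/mol.
1.22 Fe → 1.2200 mol FeO per formula unit; M(FeO) = 71.844, so FeO mass = 87.650 g.
87.650/239.253 × 100 = 36.63 wt%.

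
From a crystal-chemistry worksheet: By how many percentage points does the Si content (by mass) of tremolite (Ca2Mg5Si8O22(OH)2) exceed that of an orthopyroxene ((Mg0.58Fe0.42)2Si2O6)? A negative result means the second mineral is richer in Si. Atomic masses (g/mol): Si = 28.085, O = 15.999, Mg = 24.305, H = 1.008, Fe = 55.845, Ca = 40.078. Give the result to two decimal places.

Si in Ca2Mg5Si8O22(OH)2: molar mass 812.353 g/mol; 8×28.085 = 224.680 g → 27.66 wt%.
Si in (Mg0.58Fe0.42)2Si2O6: molar mass 227.268 g/mol; 2×28.085 = 56.170 g → 24.72 wt%.
Difference = 27.66 − 24.72 = 2.94 percentage points.

2.94 percentage points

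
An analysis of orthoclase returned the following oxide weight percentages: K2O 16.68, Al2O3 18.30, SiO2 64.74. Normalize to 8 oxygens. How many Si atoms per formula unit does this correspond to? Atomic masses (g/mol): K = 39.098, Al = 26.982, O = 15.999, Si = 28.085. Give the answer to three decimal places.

3.003 Si apfu

K2O (M=94.195): mol = 0.17708; K = 0.35416, O = 0.17708.
Al2O3 (M=101.961): mol = 0.17948; Al = 0.35896, O = 0.53844.
SiO2 (M=60.083): mol = 1.07751; Si = 1.07751, O = 2.15502.
ΣO = 2.87054; factor = 8/ΣO = 2.78693.
Si apfu = 1.07751 × 2.78693 = 3.003.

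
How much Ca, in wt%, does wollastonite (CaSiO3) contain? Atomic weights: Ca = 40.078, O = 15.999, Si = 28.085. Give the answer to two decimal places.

34.50 wt%

M(CaSiO3) = 116.160 g/mol.
Ca contributes 1 × 40.078 = 40.078 g per mole.
40.078/116.160 = 0.3450 → 34.50%.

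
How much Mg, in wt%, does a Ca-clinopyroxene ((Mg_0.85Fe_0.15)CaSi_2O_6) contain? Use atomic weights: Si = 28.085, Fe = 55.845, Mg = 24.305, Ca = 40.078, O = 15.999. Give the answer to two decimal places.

Formula mass = 0.85·24.305 + 0.15·55.845 + 1·40.078 + 2·28.085 + 6·15.999 = 221.278 g/mol, of which 20.659 g is Mg.
So Mg makes up 20.659/221.278 = 0.0934 of the mass, i.e. 9.34%.

9.34 wt%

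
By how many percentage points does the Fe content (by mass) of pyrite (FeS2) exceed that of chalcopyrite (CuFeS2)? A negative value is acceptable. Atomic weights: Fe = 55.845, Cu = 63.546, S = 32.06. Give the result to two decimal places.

16.12 percentage points

M(FeS2) = 119.965 g/mol, so wt% Fe = 55.845/119.965 × 100 = 46.55%.
M(CuFeS2) = 183.511 g/mol, so wt% Fe = 55.845/183.511 × 100 = 30.43%.
46.55 − 30.43 = 16.12 pp.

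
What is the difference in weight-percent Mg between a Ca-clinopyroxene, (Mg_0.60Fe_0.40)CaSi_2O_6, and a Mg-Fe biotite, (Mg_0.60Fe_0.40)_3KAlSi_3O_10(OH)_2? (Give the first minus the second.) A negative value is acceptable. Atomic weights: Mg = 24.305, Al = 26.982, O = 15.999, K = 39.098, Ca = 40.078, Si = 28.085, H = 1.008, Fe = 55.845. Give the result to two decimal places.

-3.25 percentage points

First mineral: 14.583 g Mg in 229.163 g formula = 6.36 wt% Mg.
Second mineral: 43.749 g Mg in 455.102 g formula = 9.61 wt% Mg.
6.36% − 9.61% gives a difference of -3.25 percentage points.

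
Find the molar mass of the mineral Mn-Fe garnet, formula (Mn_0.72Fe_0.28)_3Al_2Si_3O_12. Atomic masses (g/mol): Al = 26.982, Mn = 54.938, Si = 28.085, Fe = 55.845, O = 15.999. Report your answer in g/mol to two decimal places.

Mn: 2.16 × 54.938 = 118.6661
Fe: 0.84 × 55.845 = 46.9098
Al: 2 × 26.982 = 53.9640
Si: 3 × 28.085 = 84.2550
O: 12 × 15.999 = 191.9880
Summing the contributions gives the formula mass.

495.78 g/mol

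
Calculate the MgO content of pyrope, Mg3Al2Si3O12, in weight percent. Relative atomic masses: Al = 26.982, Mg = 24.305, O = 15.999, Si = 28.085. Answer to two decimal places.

Formula mass = 403.122 g/mol.
3 Mg → 3.0000 mol MgO per formula unit; M(MgO) = 40.304, so MgO mass = 120.912 g.
120.912/403.122 × 100 = 29.99 wt%.

29.99 wt%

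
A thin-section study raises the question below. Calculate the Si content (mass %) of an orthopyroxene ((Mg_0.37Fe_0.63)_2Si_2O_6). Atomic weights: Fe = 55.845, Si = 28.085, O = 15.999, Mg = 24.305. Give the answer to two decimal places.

Formula mass = 0.74×24.305 + 1.26×55.845 + 2×28.085 + 6×15.999 = 240.514 g/mol, of which 56.170 g is Si.
So Si makes up 56.170/240.514 = 0.2335 of the mass, i.e. 23.35%.

23.35 mass %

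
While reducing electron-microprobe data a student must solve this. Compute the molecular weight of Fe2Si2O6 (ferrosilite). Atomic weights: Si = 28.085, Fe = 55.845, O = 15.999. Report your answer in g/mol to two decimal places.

263.85 g/mol

The formula mass is the sum 2*55.845 + 2*28.085 + 6*15.999.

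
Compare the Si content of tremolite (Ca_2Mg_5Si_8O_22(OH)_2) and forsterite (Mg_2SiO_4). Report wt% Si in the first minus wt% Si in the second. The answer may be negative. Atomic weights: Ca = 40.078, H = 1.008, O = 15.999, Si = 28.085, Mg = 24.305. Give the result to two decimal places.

7.70 percentage points

M(Ca_2Mg_5Si_8O_22(OH)_2) = 812.353 g/mol, so wt% Si = 224.680/812.353 × 100 = 27.66%.
M(Mg_2SiO_4) = 140.691 g/mol, so wt% Si = 28.085/140.691 × 100 = 19.96%.
27.66 − 19.96 = 7.70 pp.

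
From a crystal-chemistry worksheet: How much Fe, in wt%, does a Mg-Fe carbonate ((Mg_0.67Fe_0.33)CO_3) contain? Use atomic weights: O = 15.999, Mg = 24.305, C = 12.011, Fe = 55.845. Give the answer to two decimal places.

M((Mg_0.67Fe_0.33)CO_3) = 94.721 g/mol.
Fe contributes 0.33 × 55.845 = 18.429 g per mole.
18.429/94.721 = 0.1946 → 19.46%.

19.46 wt%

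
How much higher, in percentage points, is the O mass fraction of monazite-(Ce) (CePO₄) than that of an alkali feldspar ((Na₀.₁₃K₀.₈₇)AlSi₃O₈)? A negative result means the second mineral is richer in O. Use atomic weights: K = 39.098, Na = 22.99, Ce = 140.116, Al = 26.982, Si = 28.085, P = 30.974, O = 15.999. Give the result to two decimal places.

M(CePO₄) = 235.086 g/mol, so wt% O = 63.996/235.086 × 100 = 27.22%.
M((Na₀.₁₃K₀.₈₇)AlSi₃O₈) = 276.233 g/mol, so wt% O = 127.992/276.233 × 100 = 46.33%.
27.22 − 46.33 = -19.11 pp.

-19.11 percentage points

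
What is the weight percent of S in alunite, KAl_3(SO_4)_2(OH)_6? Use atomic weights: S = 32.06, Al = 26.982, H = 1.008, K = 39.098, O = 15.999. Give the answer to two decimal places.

15.48 mass %

M(KAl_3(SO_4)_2(OH)_6) = 414.198 g/mol.
S contributes 2 × 32.06 = 64.120 g per mole.
64.120/414.198 = 0.1548 → 15.48%.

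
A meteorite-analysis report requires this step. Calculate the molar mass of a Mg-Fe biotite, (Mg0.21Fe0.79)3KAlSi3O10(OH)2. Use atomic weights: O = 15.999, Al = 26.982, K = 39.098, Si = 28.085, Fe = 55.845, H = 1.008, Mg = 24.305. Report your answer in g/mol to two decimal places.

M = 0.63×24.305 + 2.37×55.845 + 1×39.098 + 1×26.982 + 3×28.085 + 12×15.999 + 2×1.008

492.00 g/mol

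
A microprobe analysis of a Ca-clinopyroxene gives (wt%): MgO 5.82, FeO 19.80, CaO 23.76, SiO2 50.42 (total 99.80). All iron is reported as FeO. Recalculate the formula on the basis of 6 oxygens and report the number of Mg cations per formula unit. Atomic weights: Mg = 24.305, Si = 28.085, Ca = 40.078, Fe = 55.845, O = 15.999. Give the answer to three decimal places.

MgO: 5.82/40.304 = 0.14440 mol → 0.14440 mol Mg, 0.14440 mol O.
FeO: 19.80/71.844 = 0.27560 mol → 0.27560 mol Fe, 0.27560 mol O.
CaO: 23.76/56.077 = 0.42370 mol → 0.42370 mol Ca, 0.42370 mol O.
SiO2: 50.42/60.083 = 0.83917 mol → 0.83917 mol Si, 1.67834 mol O.
Total oxygen = 2.52204 mol. Normalization factor = 6/2.52204 = 2.37903.
Mg per 6 O = 0.14440 × 2.37903 = 0.344.

0.344 Mg apfu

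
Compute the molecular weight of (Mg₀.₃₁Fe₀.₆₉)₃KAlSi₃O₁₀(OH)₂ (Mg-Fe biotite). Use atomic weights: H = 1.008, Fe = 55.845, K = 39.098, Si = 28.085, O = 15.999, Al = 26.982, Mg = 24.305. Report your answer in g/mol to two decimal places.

The formula mass is the sum 0.93·24.305 + 2.07·55.845 + 1·39.098 + 1·26.982 + 3·28.085 + 12·15.999 + 2·1.008.

482.54 g/mol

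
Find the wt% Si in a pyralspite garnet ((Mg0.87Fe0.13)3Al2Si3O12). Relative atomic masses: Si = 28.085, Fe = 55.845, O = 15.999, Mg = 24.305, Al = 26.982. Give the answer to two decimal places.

Molar mass of (Mg0.87Fe0.13)3Al2Si3O12: 2.61·24.305 + 0.39·55.845 + 2·26.982 + 3·28.085 + 12·15.999 = 415.423 g/mol.
Mass of Si per formula unit: 3 × 28.085 = 84.255 g.
Weight fraction Si = 84.255 / 415.423 = 0.2028.

20.28 weight percent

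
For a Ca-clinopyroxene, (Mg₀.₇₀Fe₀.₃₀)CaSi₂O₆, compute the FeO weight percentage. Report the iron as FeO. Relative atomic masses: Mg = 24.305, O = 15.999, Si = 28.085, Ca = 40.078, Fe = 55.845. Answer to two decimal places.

Molar mass of (Mg₀.₇₀Fe₀.₃₀)CaSi₂O₆ = 0.70×24.305 + 0.30×55.845 + 1×40.078 + 2×28.085 + 6×15.999 = 226.009 g/mol.
Each formula unit contains 0.30 Fe, equivalent to 0.30/1 = 0.3000 mol FeO.
M(FeO) = 1×55.845 + 1×15.999 = 71.844 g/mol.
Mass of FeO per formula unit = 0.3000 × 71.844 = 21.553 g.
FeO wt% = 21.553 / 226.009 × 100 = 9.54%.

9.54 wt%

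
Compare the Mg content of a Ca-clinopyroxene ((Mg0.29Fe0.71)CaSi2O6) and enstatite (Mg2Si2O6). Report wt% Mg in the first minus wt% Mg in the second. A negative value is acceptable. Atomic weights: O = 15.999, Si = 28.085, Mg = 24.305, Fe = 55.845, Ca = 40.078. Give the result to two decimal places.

M((Mg0.29Fe0.71)CaSi2O6) = 238.940 g/mol, so wt% Mg = 7.048/238.940 × 100 = 2.95%.
M(Mg2Si2O6) = 200.774 g/mol, so wt% Mg = 48.610/200.774 × 100 = 24.21%.
2.95 − 24.21 = -21.26 pp.

-21.26 percentage points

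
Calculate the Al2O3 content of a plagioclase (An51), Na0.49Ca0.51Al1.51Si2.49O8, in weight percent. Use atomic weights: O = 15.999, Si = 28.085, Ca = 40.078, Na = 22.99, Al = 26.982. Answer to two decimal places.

28.47 wt%

Molar mass of Na0.49Ca0.51Al1.51Si2.49O8 = 0.49*22.99 + 0.51*40.078 + 1.51*26.982 + 2.49*28.085 + 8*15.999 = 270.371 g/mol.
Each formula unit contains 1.51 Al, equivalent to 1.51/2 = 0.7550 mol Al2O3.
M(Al2O3) = 2×26.982 + 3×15.999 = 101.961 g/mol.
Mass of Al2O3 per formula unit = 0.7550 × 101.961 = 76.981 g.
Al2O3 wt% = 76.981 / 270.371 × 100 = 28.47%.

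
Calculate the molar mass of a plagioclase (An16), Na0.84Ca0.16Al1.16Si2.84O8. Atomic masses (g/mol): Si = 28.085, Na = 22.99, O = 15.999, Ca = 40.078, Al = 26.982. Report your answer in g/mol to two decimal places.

264.78 g/mol

Na: 0.84 × 22.99 = 19.3116
Ca: 0.16 × 40.078 = 6.4125
Al: 1.16 × 26.982 = 31.2991
Si: 2.84 × 28.085 = 79.7614
O: 8 × 15.999 = 127.9920
Summing the contributions gives the formula mass.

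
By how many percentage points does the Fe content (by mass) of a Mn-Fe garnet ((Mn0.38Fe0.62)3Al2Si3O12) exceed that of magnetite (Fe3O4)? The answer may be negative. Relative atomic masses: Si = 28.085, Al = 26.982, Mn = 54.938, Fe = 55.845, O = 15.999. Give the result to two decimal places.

-51.45 percentage points

M((Mn0.38Fe0.62)3Al2Si3O12) = 496.708 g/mol, so wt% Fe = 103.872/496.708 × 100 = 20.91%.
M(Fe3O4) = 231.531 g/mol, so wt% Fe = 167.535/231.531 × 100 = 72.36%.
20.91 − 72.36 = -51.45 pp.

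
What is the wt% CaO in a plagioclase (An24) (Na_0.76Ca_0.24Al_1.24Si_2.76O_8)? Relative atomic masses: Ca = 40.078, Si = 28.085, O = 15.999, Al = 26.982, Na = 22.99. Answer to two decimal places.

M(Na_0.76Ca_0.24Al_1.24Si_2.76O_8) = 266.055 g/mol; M(CaO) = 56.077 g/mol.
Moles CaO per formula unit = 0.24 Ca ÷ 1 = 0.2400.
CaO fraction = (0.2400 × 56.077) / 266.055 = 13.458/266.055 = 0.0506.

5.06 wt%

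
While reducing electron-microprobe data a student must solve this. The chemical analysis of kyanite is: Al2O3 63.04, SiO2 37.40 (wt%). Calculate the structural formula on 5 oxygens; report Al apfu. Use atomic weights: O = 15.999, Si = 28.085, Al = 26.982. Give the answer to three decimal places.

1.995 Al apfu

63.04 wt% Al2O3 ÷ 101.961 g/mol = 0.61828 mol, giving 1.23656 Al and 1.85484 O.
37.40 wt% SiO2 ÷ 60.083 g/mol = 0.62247 mol, giving 0.62247 Si and 1.24494 O.
Oxygen sums to 3.09978; scaling by 5/3.09978 = 1.61302 puts the formula on 5 O.
Al: 1.23656 × 1.61302 = 1.995 atoms per formula unit.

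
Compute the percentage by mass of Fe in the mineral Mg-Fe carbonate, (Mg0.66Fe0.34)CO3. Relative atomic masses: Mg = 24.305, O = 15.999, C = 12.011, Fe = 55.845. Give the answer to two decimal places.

19.98 weight percent

Formula mass = 0.66×24.305 + 0.34×55.845 + 1×12.011 + 3×15.999 = 95.037 g/mol, of which 18.987 g is Fe.
So Fe makes up 18.987/95.037 = 0.1998 of the mass, i.e. 19.98%.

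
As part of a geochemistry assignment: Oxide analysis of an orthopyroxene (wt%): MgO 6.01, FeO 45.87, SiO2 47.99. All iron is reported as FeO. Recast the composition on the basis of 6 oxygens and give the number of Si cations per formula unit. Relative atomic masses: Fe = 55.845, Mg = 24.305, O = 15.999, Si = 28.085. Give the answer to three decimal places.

6.01 wt% MgO ÷ 40.304 g/mol = 0.14912 mol, giving 0.14912 Mg and 0.14912 O.
45.87 wt% FeO ÷ 71.844 g/mol = 0.63847 mol, giving 0.63847 Fe and 0.63847 O.
47.99 wt% SiO2 ÷ 60.083 g/mol = 0.79873 mol, giving 0.79873 Si and 1.59746 O.
Oxygen sums to 2.38505; scaling by 6/2.38505 = 2.51567 puts the formula on 6 O.
Si: 0.79873 × 2.51567 = 2.009 atoms per formula unit.

2.009 Si apfu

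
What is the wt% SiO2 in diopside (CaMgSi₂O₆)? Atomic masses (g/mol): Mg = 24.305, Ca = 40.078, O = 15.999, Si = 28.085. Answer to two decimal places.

55.49 wt%

Molar mass of CaMgSi₂O₆ = 1×40.078 + 1×24.305 + 2×28.085 + 6×15.999 = 216.547 g/mol.
Each formula unit contains 2 Si, equivalent to 2/1 = 2.0000 mol SiO2.
M(SiO2) = 1×28.085 + 2×15.999 = 60.083 g/mol.
Mass of SiO2 per formula unit = 2.0000 × 60.083 = 120.166 g.
SiO2 wt% = 120.166 / 216.547 × 100 = 55.49%.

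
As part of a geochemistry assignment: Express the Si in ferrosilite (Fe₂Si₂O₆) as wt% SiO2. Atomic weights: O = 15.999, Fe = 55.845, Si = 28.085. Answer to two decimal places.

45.54 wt%

Molar mass of Fe₂Si₂O₆ = 2·55.845 + 2·28.085 + 6·15.999 = 263.854 g/mol.
Each formula unit contains 2 Si, equivalent to 2/1 = 2.0000 mol SiO2.
M(SiO2) = 1×28.085 + 2×15.999 = 60.083 g/mol.
Mass of SiO2 per formula unit = 2.0000 × 60.083 = 120.166 g.
SiO2 wt% = 120.166 / 263.854 × 100 = 45.54%.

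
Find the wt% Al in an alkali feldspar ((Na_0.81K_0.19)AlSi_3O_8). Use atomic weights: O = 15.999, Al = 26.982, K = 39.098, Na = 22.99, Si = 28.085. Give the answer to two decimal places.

10.17 weight percent

Molar mass of (Na_0.81K_0.19)AlSi_3O_8: 0.81×22.99 + 0.19×39.098 + 1×26.982 + 3×28.085 + 8×15.999 = 265.280 g/mol.
Mass of Al per formula unit: 1 × 26.982 = 26.982 g.
Weight fraction Al = 26.982 / 265.280 = 0.1017.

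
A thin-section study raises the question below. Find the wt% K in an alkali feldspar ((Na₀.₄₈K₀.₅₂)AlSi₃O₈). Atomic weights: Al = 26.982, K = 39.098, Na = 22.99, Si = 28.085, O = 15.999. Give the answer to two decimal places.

M((Na₀.₄₈K₀.₅₂)AlSi₃O₈) = 270.595 g/mol.
K contributes 0.52 × 39.098 = 20.331 g per mole.
20.331/270.595 = 0.0751 → 7.51%.

7.51 weight percent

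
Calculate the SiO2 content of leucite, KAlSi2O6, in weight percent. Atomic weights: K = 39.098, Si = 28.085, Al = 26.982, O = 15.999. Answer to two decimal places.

55.06 wt%

Formula mass = 218.244 g/mol.
2 Si → 2.0000 mol SiO2 per formula unit; M(SiO2) = 60.083, so SiO2 mass = 120.166 g.
120.166/218.244 × 100 = 55.06 wt%.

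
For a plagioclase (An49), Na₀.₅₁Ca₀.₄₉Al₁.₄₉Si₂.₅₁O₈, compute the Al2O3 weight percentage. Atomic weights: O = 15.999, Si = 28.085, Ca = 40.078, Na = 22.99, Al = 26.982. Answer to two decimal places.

28.13 wt%

Formula mass = 270.052 g/mol.
1.49 Al → 0.7450 mol Al2O3 per formula unit; M(Al2O3) = 101.961, so Al2O3 mass = 75.961 g.
75.961/270.052 × 100 = 28.13 wt%.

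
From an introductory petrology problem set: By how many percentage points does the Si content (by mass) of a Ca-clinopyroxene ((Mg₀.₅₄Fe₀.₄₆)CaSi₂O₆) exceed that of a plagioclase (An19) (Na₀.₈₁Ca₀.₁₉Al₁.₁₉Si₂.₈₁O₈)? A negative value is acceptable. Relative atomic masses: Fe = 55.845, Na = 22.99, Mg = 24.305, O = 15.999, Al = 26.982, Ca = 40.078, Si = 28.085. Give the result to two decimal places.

-5.44 percentage points

Si in (Mg₀.₅₄Fe₀.₄₆)CaSi₂O₆: molar mass 231.055 g/mol; 2×28.085 = 56.170 g → 24.31 wt%.
Si in Na₀.₈₁Ca₀.₁₉Al₁.₁₉Si₂.₈₁O₈: molar mass 265.256 g/mol; 2.81×28.085 = 78.919 g → 29.75 wt%.
Difference = 24.31 − 29.75 = -5.44 percentage points.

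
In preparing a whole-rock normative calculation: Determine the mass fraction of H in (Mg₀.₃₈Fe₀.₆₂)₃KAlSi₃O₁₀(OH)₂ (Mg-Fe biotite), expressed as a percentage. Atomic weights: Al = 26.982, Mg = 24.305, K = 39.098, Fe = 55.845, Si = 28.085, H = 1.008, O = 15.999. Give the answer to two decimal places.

Formula mass = 1.14·24.305 + 1.86·55.845 + 1·39.098 + 1·26.982 + 3·28.085 + 12·15.999 + 2·1.008 = 475.918 g/mol, of which 2.016 g is H.
So H makes up 2.016/475.918 = 0.0042 of the mass, i.e. 0.42%.

0.42 wt%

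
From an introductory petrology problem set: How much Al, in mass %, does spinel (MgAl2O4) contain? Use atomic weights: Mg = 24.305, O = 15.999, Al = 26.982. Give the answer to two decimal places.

Molar mass of MgAl2O4: 1*24.305 + 2*26.982 + 4*15.999 = 142.265 g/mol.
Mass of Al per formula unit: 2 × 26.982 = 53.964 g.
Weight fraction Al = 53.964 / 142.265 = 0.3793.

37.93 mass %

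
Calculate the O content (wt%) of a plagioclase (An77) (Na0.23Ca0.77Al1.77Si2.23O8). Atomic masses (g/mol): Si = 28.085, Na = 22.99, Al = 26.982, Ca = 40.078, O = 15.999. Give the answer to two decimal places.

46.62 wt%

Formula mass = 0.23·22.99 + 0.77·40.078 + 1.77·26.982 + 2.23·28.085 + 8·15.999 = 274.527 g/mol, of which 127.992 g is O.
So O makes up 127.992/274.527 = 0.4662 of the mass, i.e. 46.62%.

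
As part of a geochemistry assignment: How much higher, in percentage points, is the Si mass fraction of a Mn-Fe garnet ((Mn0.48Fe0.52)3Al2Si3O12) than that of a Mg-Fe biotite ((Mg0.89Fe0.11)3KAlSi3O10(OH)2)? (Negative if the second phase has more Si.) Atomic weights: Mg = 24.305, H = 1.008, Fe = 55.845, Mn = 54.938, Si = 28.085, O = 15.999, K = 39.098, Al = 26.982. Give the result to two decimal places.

Si in (Mn0.48Fe0.52)3Al2Si3O12: molar mass 496.436 g/mol; 3×28.085 = 84.255 g → 16.97 wt%.
Si in (Mg0.89Fe0.11)3KAlSi3O10(OH)2: molar mass 427.662 g/mol; 3×28.085 = 84.255 g → 19.70 wt%.
Difference = 16.97 − 19.70 = -2.73 percentage points.

-2.73 percentage points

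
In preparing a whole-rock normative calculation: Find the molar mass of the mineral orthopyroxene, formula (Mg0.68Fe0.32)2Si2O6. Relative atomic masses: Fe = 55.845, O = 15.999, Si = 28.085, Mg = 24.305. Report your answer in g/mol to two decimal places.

M = 1.36*24.305 + 0.64*55.845 + 2*28.085 + 6*15.999

220.96 g/mol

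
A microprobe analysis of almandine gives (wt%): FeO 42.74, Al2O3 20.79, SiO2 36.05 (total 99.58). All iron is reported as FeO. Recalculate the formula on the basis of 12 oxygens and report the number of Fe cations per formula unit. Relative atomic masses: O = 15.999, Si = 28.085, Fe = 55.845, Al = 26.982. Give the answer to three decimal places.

FeO (M=71.844): mol = 0.59490; Fe = 0.59490, O = 0.59490.
Al2O3 (M=101.961): mol = 0.20390; Al = 0.40780, O = 0.61170.
SiO2 (M=60.083): mol = 0.60000; Si = 0.60000, O = 1.20000.
ΣO = 2.40660; factor = 12/ΣO = 4.98629.
Fe apfu = 0.59490 × 4.98629 = 2.966.

2.966 Fe apfu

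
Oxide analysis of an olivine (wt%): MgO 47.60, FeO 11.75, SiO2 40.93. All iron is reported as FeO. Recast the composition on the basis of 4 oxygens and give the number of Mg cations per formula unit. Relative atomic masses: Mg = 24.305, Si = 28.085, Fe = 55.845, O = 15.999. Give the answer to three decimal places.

1.745 Mg apfu

47.60 wt% MgO ÷ 40.304 g/mol = 1.18102 mol, giving 1.18102 Mg and 1.18102 O.
11.75 wt% FeO ÷ 71.844 g/mol = 0.16355 mol, giving 0.16355 Fe and 0.16355 O.
40.93 wt% SiO2 ÷ 60.083 g/mol = 0.68122 mol, giving 0.68122 Si and 1.36244 O.
Oxygen sums to 2.70701; scaling by 4/2.70701 = 1.47765 puts the formula on 4 O.
Mg: 1.18102 × 1.47765 = 1.745 atoms per formula unit.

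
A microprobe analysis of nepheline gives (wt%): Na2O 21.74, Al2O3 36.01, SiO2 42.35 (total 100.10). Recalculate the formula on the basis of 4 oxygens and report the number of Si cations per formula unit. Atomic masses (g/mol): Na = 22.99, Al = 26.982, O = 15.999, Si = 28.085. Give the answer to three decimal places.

Na2O (M=61.979): mol = 0.35076; Na = 0.70152, O = 0.35076.
Al2O3 (M=101.961): mol = 0.35317; Al = 0.70634, O = 1.05951.
SiO2 (M=60.083): mol = 0.70486; Si = 0.70486, O = 1.40972.
ΣO = 2.81999; factor = 4/ΣO = 1.41844.
Si apfu = 0.70486 × 1.41844 = 1.000.

1.000 Si apfu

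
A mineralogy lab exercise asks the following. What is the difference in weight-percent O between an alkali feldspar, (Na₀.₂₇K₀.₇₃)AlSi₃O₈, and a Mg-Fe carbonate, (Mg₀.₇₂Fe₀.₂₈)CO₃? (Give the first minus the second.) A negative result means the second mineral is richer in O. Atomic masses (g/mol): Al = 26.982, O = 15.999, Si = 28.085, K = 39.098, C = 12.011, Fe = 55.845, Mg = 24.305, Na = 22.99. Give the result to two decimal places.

-4.81 percentage points

First mineral: 127.992 g O in 273.978 g formula = 46.72 wt% O.
Second mineral: 47.997 g O in 93.144 g formula = 51.53 wt% O.
46.72% − 51.53% gives a difference of -4.81 percentage points.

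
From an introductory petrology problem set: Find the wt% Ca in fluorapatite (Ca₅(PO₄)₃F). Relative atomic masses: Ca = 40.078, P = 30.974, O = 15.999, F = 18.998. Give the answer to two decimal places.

39.74 mass %

M(Ca₅(PO₄)₃F) = 504.298 g/mol.
Ca contributes 5 × 40.078 = 200.390 g per mole.
200.390/504.298 = 0.3974 → 39.74%.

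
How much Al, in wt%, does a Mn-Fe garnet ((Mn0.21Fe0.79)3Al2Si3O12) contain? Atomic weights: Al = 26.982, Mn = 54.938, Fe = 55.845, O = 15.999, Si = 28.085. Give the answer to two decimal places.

10.85 wt%

Molar mass of (Mn0.21Fe0.79)3Al2Si3O12: 0.63*54.938 + 2.37*55.845 + 2*26.982 + 3*28.085 + 12*15.999 = 497.171 g/mol.
Mass of Al per formula unit: 2 × 26.982 = 53.964 g.
Weight fraction Al = 53.964 / 497.171 = 0.1085.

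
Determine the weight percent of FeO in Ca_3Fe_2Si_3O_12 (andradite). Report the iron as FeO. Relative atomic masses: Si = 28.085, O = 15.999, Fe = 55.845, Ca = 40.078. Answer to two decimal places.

Formula mass = 508.167 g/mol.
2 Fe → 2.0000 mol FeO per formula unit; M(FeO) = 71.844, so FeO mass = 143.688 g.
143.688/508.167 × 100 = 28.28 wt%.

28.28 wt%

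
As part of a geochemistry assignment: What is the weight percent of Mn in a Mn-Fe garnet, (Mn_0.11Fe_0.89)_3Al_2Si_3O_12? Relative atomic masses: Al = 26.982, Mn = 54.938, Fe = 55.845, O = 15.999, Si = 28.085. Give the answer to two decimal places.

Molar mass of (Mn_0.11Fe_0.89)_3Al_2Si_3O_12: 0.33×54.938 + 2.67×55.845 + 2×26.982 + 3×28.085 + 12×15.999 = 497.443 g/mol.
Mass of Mn per formula unit: 0.33 × 54.938 = 18.130 g.
Weight fraction Mn = 18.130 / 497.443 = 0.0364.

3.64 mass %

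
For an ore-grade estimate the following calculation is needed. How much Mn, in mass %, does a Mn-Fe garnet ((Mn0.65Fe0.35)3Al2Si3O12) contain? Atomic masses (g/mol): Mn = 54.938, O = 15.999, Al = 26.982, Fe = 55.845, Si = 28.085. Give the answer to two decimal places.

21.60 mass %

Molar mass of (Mn0.65Fe0.35)3Al2Si3O12: 1.95*54.938 + 1.05*55.845 + 2*26.982 + 3*28.085 + 12*15.999 = 495.973 g/mol.
Mass of Mn per formula unit: 1.95 × 54.938 = 107.129 g.
Weight fraction Mn = 107.129 / 495.973 = 0.2160.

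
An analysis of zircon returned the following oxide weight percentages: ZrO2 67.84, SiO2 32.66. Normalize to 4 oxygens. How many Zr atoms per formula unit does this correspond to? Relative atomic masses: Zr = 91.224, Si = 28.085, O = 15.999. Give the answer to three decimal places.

ZrO2 (M=123.222): mol = 0.55055; Zr = 0.55055, O = 1.10110.
SiO2 (M=60.083): mol = 0.54358; Si = 0.54358, O = 1.08716.
ΣO = 2.18826; factor = 4/ΣO = 1.82794.
Zr apfu = 0.55055 × 1.82794 = 1.006.

1.006 Zr apfu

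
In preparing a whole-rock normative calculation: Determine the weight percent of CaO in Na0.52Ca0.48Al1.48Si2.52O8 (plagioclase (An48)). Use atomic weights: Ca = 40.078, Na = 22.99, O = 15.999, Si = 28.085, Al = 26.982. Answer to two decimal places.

Molar mass of Na0.52Ca0.48Al1.48Si2.52O8 = 0.52·22.99 + 0.48·40.078 + 1.48·26.982 + 2.52·28.085 + 8·15.999 = 269.892 g/mol.
Each formula unit contains 0.48 Ca, equivalent to 0.48/1 = 0.4800 mol CaO.
M(CaO) = 1×40.078 + 1×15.999 = 56.077 g/mol.
Mass of CaO per formula unit = 0.4800 × 56.077 = 26.917 g.
CaO wt% = 26.917 / 269.892 × 100 = 9.97%.

9.97 wt%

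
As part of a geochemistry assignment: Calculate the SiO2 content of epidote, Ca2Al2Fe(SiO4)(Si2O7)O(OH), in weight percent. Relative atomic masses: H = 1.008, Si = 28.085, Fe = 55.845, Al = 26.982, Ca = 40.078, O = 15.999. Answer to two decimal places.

37.30 wt%

Molar mass of Ca2Al2Fe(SiO4)(Si2O7)O(OH) = 2·40.078 + 2·26.982 + 1·55.845 + 3·28.085 + 13·15.999 + 1·1.008 = 483.215 g/mol.
Each formula unit contains 3 Si, equivalent to 3/1 = 3.0000 mol SiO2.
M(SiO2) = 1×28.085 + 2×15.999 = 60.083 g/mol.
Mass of SiO2 per formula unit = 3.0000 × 60.083 = 180.249 g.
SiO2 wt% = 180.249 / 483.215 × 100 = 37.30%.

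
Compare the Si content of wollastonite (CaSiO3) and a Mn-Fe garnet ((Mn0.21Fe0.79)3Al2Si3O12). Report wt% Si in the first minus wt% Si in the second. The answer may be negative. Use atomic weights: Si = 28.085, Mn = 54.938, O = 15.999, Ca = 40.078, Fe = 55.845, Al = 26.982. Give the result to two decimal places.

7.23 percentage points

M(CaSiO3) = 116.160 g/mol, so wt% Si = 28.085/116.160 × 100 = 24.18%.
M((Mn0.21Fe0.79)3Al2Si3O12) = 497.171 g/mol, so wt% Si = 84.255/497.171 × 100 = 16.95%.
24.18 − 16.95 = 7.23 pp.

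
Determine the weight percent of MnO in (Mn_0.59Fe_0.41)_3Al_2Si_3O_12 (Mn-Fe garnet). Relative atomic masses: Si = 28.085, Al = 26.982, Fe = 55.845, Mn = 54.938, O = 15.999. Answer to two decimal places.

M((Mn_0.59Fe_0.41)_3Al_2Si_3O_12) = 496.137 g/mol; M(MnO) = 70.937 g/mol.
Moles MnO per formula unit = 1.77 Mn ÷ 1 = 1.7700.
MnO fraction = (1.7700 × 70.937) / 496.137 = 125.558/496.137 = 0.2531.

25.31 wt%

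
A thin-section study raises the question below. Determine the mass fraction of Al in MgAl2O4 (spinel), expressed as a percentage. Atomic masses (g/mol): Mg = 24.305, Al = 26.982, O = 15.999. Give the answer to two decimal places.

M(MgAl2O4) = 142.265 g/mol.
Al contributes 2 × 26.982 = 53.964 g per mole.
53.964/142.265 = 0.3793 → 37.93%.

37.93 weight percent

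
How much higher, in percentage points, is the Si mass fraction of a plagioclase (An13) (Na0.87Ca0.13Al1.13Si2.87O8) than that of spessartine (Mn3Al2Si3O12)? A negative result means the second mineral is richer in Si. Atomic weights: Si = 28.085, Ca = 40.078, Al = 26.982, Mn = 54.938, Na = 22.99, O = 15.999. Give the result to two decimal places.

First mineral: 80.604 g Si in 264.297 g formula = 30.50 wt% Si.
Second mineral: 84.255 g Si in 495.021 g formula = 17.02 wt% Si.
30.50% − 17.02% gives a difference of 13.48 percentage points.

13.48 percentage points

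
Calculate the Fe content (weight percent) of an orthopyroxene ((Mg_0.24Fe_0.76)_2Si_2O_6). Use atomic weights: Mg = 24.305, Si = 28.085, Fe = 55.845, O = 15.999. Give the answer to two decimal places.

34.13 weight percent

M((Mg_0.24Fe_0.76)_2Si_2O_6) = 248.715 g/mol.
Fe contributes 1.52 × 55.845 = 84.884 g per mole.
84.884/248.715 = 0.3413 → 34.13%.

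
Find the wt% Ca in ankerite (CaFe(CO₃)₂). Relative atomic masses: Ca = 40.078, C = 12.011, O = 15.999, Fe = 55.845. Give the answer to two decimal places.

18.56 mass %

M(CaFe(CO₃)₂) = 215.939 g/mol.
Ca contributes 1 × 40.078 = 40.078 g per mole.
40.078/215.939 = 0.1856 → 18.56%.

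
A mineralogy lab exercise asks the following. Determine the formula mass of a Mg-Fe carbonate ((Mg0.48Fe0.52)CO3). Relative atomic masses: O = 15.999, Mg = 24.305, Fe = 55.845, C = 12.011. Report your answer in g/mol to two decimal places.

100.71 g/mol

The formula mass is the sum 0.48(24.305) + 0.52(55.845) + 1(12.011) + 3(15.999).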